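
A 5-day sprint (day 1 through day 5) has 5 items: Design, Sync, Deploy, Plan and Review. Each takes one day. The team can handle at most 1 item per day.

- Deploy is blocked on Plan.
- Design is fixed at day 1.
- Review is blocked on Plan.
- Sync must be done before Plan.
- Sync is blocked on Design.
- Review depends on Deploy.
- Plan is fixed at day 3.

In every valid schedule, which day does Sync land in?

day 2

Design is fixed at day 1 and must come before Sync, so Sync is at least day 2.
Plan is fixed at day 3 and must come after Sync, so Sync is at most day 2.
So Sync must be day 2.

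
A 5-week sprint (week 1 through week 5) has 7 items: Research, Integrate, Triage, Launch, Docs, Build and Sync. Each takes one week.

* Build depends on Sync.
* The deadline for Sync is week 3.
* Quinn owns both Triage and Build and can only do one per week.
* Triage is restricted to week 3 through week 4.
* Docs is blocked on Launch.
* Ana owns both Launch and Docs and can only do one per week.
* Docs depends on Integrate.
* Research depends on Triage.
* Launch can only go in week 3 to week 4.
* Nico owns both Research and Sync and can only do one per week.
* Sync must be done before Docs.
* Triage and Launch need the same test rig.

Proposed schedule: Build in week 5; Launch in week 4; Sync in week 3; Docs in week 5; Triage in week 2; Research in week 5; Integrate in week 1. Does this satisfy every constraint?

Docs is blocked on Launch — holds.
Quinn owns both Triage and Build and can only do one per week — holds.
Research depends on Triage — holds.
Build depends on Sync — holds.
Sync must be done before Docs — holds.
Triage is restricted to week 3 through week 4 — violated.
The deadline for Sync is week 3 — holds.
Nico owns both Research and Sync and can only do one per week — holds.
Ana owns both Launch and Docs and can only do one per week — holds.
Docs depends on Integrate — holds.
Triage and Launch need the same test rig — holds.
Launch can only go in week 3 to week 4 — holds.

No — it violates: Triage is restricted to week 3 through week 4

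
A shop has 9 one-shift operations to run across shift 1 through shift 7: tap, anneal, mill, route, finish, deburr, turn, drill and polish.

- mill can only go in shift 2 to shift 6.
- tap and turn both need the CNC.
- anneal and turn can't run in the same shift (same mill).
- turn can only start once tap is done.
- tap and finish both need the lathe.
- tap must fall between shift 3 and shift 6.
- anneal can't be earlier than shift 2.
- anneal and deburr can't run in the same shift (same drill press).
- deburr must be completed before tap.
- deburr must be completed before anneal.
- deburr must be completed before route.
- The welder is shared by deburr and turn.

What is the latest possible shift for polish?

polish at shift 7 is achievable: polish in shift 7; turn in shift 4; anneal in shift 2; drill in shift 1; deburr in shift 1; route in shift 2; tap in shift 3; finish in shift 1; mill in shift 2.

shift 7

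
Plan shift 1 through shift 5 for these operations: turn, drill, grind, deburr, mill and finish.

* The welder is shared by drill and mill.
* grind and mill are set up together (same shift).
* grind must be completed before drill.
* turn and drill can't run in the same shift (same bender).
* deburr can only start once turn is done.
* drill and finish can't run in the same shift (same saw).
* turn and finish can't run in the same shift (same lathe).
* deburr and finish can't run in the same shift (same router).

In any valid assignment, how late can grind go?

Downstream work caps grind at shift 4.
grind at shift 4 is achievable: turn=shift 1; mill=shift 4; deburr=shift 2; drill=shift 5; finish=shift 3; grind=shift 4.

shift 4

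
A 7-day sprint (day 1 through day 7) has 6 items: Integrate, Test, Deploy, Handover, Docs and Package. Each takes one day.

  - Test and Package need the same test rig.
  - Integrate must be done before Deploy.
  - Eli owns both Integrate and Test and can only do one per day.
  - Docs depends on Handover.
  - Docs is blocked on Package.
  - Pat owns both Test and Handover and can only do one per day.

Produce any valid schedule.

Docs=day 2, Package=day 1, Test=day 2, Handover=day 1, Integrate=day 1, Deploy=day 2

Checking: Integrate(day 1) before Deploy(day 2); Handover(day 1) before Docs(day 2); Package(day 1) before Docs(day 2); Integrate(day 1) != Test(day 2); Test(day 2) != Package(day 1); Test(day 2) != Handover(day 1).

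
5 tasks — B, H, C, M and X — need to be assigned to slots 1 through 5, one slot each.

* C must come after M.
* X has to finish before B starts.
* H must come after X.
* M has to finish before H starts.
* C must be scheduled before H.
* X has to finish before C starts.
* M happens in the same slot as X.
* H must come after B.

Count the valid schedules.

Splitting on B: it can be 2 (6), 3 (8), 4 (6). Listing each branch's schedules as (H, C, M, X):
B=2: (3,2,1,1) (4,2,1,1) (4,3,1,1) (5,2,1,1) (5,3,1,1) (5,4,1,1) — 6.
B=3: (4,2,1,1) (4,3,1,1) (4,3,2,2) (5,2,1,1) (5,3,1,1) (5,3,2,2) (5,4,1,1) (5,4,2,2) — 8.
B=4: (5,2,1,1) (5,3,1,1) (5,3,2,2) (5,4,1,1) (5,4,2,2) (5,4,3,3) — 6.
Summing: 6 + 8 + 6 = 20.

20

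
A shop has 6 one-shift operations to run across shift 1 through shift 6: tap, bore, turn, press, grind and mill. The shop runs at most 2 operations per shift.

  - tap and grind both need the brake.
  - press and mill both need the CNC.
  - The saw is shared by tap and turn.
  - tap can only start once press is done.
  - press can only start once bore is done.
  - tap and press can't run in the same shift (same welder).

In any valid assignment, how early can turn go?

turn at shift 1 is achievable: bore=shift 1; tap=shift 3; turn=shift 1; mill=shift 3; press=shift 2; grind=shift 2.

shift 1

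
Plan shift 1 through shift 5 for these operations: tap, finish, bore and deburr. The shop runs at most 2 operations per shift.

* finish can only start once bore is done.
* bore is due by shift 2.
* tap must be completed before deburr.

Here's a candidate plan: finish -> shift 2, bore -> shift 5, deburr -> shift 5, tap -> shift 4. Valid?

bore is due by shift 2 — violated.
tap must be completed before deburr — holds.
The shop runs at most 2 operations per shift — holds.
finish can only start once bore is done — violated.

Invalid. finish can only start once bore is done.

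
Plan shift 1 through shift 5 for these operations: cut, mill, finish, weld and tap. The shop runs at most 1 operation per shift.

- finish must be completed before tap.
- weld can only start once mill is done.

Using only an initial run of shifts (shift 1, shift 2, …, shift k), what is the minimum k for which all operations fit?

The precedence chain requires at least 2 distinct shifts.
With at most 1 per shift and 5 operations, at least 5 shifts are needed.
5 works (last occupied shift: shift 5): for example tap -> shift 4; weld -> shift 3; cut -> shift 5; mill -> shift 1; finish -> shift 2.

5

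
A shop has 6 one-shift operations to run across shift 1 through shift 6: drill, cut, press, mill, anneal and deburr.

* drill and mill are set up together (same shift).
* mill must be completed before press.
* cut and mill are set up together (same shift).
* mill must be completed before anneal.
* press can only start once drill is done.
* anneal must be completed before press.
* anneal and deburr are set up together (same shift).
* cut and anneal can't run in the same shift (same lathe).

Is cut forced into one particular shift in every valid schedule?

No

cut can be shift 1 (e.g. press=shift 3; drill=shift 1; deburr=shift 2; mill=shift 1; cut=shift 1; anneal=shift 2) or shift 2 (e.g. press in shift 4, mill in shift 2, anneal in shift 3, deburr in shift 3, cut in shift 2, drill in shift 2).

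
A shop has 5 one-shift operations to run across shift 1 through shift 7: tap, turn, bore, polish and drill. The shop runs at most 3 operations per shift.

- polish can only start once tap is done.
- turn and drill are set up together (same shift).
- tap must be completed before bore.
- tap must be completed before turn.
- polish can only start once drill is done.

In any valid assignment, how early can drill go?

shift 2

Drill must be in the same shift as turn, which can't be before shift 2, so drill is at least shift 2; downstream work caps drill at shift 6.
drill at shift 2 is achievable: bore=shift 2; tap=shift 1; drill=shift 2; turn=shift 2; polish=shift 3.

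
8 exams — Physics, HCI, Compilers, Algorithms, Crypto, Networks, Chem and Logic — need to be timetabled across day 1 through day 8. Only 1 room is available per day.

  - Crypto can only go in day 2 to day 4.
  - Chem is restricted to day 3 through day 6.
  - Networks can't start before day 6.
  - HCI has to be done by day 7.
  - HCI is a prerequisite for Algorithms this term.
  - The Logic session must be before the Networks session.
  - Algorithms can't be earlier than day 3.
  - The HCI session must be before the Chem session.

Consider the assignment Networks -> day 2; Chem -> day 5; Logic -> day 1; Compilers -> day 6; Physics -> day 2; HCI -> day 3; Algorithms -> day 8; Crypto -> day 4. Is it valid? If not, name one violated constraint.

HCI has to be done by day 7 — holds.
Chem is restricted to day 3 through day 6 — holds.
Crypto can only go in day 2 to day 4 — holds.
Only 1 room is available per day — violated.
Networks can't start before day 6 — violated.
The Logic session must be before the Networks session — holds.
Algorithms can't be earlier than day 3 — holds.
HCI is a prerequisite for Algorithms this term — holds.
The HCI session must be before the Chem session — holds.

Invalid. Only 1 room is available per day.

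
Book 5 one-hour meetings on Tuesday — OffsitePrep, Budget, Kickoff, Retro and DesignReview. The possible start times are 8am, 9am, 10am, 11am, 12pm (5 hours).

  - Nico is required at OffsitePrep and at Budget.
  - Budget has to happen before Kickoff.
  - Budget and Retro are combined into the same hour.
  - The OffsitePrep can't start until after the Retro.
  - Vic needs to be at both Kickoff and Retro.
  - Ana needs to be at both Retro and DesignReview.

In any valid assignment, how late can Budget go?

Downstream work caps Budget at 11am.
Budget at 11am is achievable: OffsitePrep=12pm, Kickoff=12pm, Retro=11am, DesignReview=8am, Budget=11am.

11am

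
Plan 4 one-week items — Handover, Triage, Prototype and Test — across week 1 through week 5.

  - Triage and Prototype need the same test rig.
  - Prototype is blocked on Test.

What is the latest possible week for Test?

week 4

Downstream work caps Test at week 4.
Test at week 4 is achievable: Triage=week 1, Handover=week 1, Test=week 4, Prototype=week 5.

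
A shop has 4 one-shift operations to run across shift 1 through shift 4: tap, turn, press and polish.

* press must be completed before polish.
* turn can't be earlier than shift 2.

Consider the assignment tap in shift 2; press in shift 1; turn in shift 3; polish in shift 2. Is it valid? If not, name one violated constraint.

turn can't be earlier than shift 2 — holds.
press must be completed before polish — holds.

Yes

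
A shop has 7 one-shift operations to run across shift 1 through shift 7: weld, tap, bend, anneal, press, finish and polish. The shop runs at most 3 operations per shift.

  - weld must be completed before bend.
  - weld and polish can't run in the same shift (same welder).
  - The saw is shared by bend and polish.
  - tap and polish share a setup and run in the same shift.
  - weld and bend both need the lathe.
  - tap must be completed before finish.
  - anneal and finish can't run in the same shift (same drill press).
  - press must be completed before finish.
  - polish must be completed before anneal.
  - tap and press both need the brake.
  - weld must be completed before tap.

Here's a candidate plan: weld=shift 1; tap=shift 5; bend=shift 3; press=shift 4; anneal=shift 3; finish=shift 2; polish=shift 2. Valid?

Invalid. tap must be completed before finish.

tap and press both need the brake — holds.
weld must be completed before bend — holds.
weld must be completed before tap — holds.
The shop runs at most 3 operations per shift — holds.
tap must be completed before finish — violated.
tap and polish share a setup and run in the same shift — violated.
press must be completed before finish — violated.
weld and polish can't run in the same shift (same welder) — holds.
anneal and finish can't run in the same shift (same drill press) — holds.
polish must be completed before anneal — holds.
weld and bend both need the lathe — holds.
The saw is shared by bend and polish — holds.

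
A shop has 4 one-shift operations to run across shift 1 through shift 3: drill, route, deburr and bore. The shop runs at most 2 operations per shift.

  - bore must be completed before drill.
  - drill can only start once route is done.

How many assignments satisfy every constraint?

12

Splitting on drill: it can be shift 2 (2), shift 3 (10). Listing each branch's schedules as (route, deburr, bore) by shift number:
drill=shift 2: (1,2,1) (1,3,1) — 2.
drill=shift 3: (1,1,2) (1,2,1) (1,2,2) (1,3,1) (1,3,2) (2,1,1) (2,1,2) (2,2,1) (2,3,1) (2,3,2) — 10.
Summing: 2 + 10 = 12.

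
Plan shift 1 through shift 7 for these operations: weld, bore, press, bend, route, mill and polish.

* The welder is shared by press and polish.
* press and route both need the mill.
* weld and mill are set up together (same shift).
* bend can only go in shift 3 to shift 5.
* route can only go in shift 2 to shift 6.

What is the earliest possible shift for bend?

Bend is available from shift 3; bend's own window allows nothing later than shift 5.
bend at shift 3 is achievable: weld -> shift 1, route -> shift 2, press -> shift 1, polish -> shift 2, bend -> shift 3, mill -> shift 1, bore -> shift 1.

shift 3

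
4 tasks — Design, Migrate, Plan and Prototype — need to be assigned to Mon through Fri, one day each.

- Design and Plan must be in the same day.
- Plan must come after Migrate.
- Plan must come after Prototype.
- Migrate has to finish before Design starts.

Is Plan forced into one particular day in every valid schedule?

Plan can be Tue (e.g. Migrate -> Mon, Plan -> Tue, Design -> Tue, Prototype -> Mon) or Wed (e.g. Prototype -> Mon; Design -> Wed; Migrate -> Mon; Plan -> Wed).

No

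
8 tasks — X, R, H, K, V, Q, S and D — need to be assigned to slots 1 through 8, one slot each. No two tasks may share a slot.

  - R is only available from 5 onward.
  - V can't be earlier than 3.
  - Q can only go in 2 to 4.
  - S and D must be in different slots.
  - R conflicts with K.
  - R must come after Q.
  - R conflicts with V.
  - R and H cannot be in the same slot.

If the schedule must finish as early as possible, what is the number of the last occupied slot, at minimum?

The precedence chain requires at least 2 distinct slots.
With at most 1 per slot and 8 tasks, at least 8 slots are needed.
R can't be placed before 5, so the schedule must run through at least slot 5.
8 works (last occupied slot: 8): for example Q in 2; X in 1; V in 3; H in 4; K in 6; R in 5; D in 8; S in 7.

slot 8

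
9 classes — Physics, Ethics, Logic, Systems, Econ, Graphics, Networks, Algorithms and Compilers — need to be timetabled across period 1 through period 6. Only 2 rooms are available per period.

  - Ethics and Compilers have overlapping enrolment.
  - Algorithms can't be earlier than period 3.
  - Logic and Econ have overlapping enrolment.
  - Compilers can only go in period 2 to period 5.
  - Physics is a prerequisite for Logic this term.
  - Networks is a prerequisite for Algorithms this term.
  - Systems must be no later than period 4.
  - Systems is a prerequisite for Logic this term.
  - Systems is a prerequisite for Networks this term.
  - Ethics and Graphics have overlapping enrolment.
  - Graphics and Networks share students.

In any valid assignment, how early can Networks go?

Precedence pushes Networks to at least period 2; downstream work caps Networks at period 5.
Networks at period 2 is achievable: Algorithms -> period 3, Compilers -> period 2, Networks -> period 2, Logic -> period 3, Ethics -> period 4, Systems -> period 1, Physics -> period 1, Econ -> period 4, Graphics -> period 5.

period 2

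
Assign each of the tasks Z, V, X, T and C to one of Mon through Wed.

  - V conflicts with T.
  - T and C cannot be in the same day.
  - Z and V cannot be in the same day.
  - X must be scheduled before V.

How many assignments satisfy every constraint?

Splitting on Z: it can be Mon (12), Tue (8), Wed (4). Listing each branch's schedules as (V, X, T, C):
Z=Mon: (Tue,Mon,Mon,Tue) (Tue,Mon,Mon,Wed) (Tue,Mon,Wed,Mon) (Tue,Mon,Wed,Tue) (Wed,Mon,Mon,Tue) (Wed,Mon,Mon,Wed) (Wed,Mon,Tue,Mon) (Wed,Mon,Tue,Wed) (Wed,Tue,Mon,Tue) (Wed,Tue,Mon,Wed) (Wed,Tue,Tue,Mon) (Wed,Tue,Tue,Wed) — 12.
Z=Tue: (Wed,Mon,Mon,Tue) (Wed,Mon,Mon,Wed) (Wed,Mon,Tue,Mon) (Wed,Mon,Tue,Wed) (Wed,Tue,Mon,Tue) (Wed,Tue,Mon,Wed) (Wed,Tue,Tue,Mon) (Wed,Tue,Tue,Wed) — 8.
Z=Wed: (Tue,Mon,Mon,Tue) (Tue,Mon,Mon,Wed) (Tue,Mon,Wed,Mon) (Tue,Mon,Wed,Tue) — 4.
Summing: 12 + 8 + 4 = 24.

24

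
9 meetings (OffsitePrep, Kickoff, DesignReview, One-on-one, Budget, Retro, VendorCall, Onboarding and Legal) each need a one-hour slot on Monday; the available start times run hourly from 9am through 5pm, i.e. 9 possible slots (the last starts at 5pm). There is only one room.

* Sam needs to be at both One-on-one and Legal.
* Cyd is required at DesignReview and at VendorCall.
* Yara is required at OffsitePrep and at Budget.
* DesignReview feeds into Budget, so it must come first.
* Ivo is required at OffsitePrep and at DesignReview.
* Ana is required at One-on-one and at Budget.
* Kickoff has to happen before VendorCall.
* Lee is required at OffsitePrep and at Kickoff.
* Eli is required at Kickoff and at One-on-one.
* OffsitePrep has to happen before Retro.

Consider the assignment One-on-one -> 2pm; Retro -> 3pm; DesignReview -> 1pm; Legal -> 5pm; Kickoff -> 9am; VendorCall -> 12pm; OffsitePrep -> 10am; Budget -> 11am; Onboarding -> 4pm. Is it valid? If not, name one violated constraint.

Sam needs to be at both One-on-one and Legal — holds.
Lee is required at OffsitePrep and at Kickoff — holds.
DesignReview feeds into Budget, so it must come first — violated.
Kickoff has to happen before VendorCall — holds.
Eli is required at Kickoff and at One-on-one — holds.
Ivo is required at OffsitePrep and at DesignReview — holds.
OffsitePrep has to happen before Retro — holds.
Yara is required at OffsitePrep and at Budget — holds.
Ana is required at One-on-one and at Budget — holds.
Cyd is required at DesignReview and at VendorCall — holds.
There is only one room — holds.

Invalid. DesignReview feeds into Budget, so it must come first.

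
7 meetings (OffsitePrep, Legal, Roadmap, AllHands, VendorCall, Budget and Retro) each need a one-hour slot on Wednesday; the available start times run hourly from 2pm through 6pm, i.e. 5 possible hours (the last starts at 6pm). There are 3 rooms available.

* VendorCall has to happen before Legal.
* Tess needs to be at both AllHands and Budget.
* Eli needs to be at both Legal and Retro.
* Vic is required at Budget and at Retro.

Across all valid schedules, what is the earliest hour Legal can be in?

Precedence pushes Legal to at least 3pm.
Legal at 3pm is achievable: Roadmap -> 2pm; OffsitePrep -> 2pm; Budget -> 4pm; AllHands -> 3pm; Legal -> 3pm; Retro -> 5pm; VendorCall -> 2pm.

3pm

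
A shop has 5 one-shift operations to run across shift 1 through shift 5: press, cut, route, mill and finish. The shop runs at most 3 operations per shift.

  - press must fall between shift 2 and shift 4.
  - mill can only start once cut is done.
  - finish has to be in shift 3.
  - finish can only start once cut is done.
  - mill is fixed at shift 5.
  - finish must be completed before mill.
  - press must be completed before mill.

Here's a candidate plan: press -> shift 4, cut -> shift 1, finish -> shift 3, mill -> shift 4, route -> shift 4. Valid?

press must be completed before mill — violated.
mill can only start once cut is done — holds.
press must fall between shift 2 and shift 4 — holds.
mill is fixed at shift 5 — violated.
finish has to be in shift 3 — holds.
finish must be completed before mill — holds.
The shop runs at most 3 operations per shift — holds.
finish can only start once cut is done — holds.

No. mill is fixed at shift 5 is not satisfied.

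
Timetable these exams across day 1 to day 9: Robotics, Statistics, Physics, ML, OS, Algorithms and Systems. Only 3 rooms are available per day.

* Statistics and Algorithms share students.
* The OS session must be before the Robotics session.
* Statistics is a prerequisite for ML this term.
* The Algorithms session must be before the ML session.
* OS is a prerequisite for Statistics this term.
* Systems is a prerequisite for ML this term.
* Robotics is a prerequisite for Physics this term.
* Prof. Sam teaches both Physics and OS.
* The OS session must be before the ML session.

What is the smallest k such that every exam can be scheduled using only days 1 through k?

3

The precedence chain requires at least 3 distinct days.
With at most 3 per day and 7 exams, at least 3 days are needed.
3 works (last occupied day: day 3): for example Systems in day 1, Algorithms in day 1, Physics in day 3, OS in day 1, ML in day 3, Robotics in day 2, Statistics in day 2.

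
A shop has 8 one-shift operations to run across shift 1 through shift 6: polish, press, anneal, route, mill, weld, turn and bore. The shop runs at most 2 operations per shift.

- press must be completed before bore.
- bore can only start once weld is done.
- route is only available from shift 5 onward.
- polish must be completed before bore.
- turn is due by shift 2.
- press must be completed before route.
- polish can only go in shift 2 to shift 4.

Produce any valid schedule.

bore -> shift 3, turn -> shift 1, weld -> shift 2, polish -> shift 2, press -> shift 1, route -> shift 5, anneal -> shift 3, mill -> shift 4

Checking: press(shift 1) before route(shift 5); weld(shift 2) before bore(shift 3); press(shift 1) before bore(shift 3); polish(shift 2) before bore(shift 3); turn=shift 1 in [shift 1,shift 2]; polish=shift 2 in [shift 2,shift 4]; route=shift 5 in [shift 5,shift 6]; max 2 per shift (cap 2).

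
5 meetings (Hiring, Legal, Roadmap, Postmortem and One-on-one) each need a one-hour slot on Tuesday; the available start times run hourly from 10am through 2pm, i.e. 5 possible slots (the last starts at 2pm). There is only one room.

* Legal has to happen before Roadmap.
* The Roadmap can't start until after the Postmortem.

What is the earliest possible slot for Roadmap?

12pm

Precedence pushes Roadmap to at least 11am.
Roadmap at 12pm is achievable: Hiring=1pm; Legal=10am; One-on-one=2pm; Roadmap=12pm; Postmortem=11am.
Nothing earlier works — the capacity limit rule out every slot before 12pm.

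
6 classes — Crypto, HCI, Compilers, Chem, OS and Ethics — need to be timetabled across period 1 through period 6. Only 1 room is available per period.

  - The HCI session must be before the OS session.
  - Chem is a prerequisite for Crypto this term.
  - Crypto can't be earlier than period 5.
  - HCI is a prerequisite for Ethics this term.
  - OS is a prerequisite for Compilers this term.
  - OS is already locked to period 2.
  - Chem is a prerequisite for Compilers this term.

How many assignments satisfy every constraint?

Splitting on Crypto: it can be period 5 (3), period 6 (3). Listing each branch's schedules as (HCI, Compilers, Chem, OS, Ethics) by period number:
Crypto=period 5: (1,4,3,2,6) (1,6,3,2,4) (1,6,4,2,3) — 3.
Crypto=period 6: (1,4,3,2,5) (1,5,3,2,4) (1,5,4,2,3) — 3.
Summing: 3 + 3 = 6.

6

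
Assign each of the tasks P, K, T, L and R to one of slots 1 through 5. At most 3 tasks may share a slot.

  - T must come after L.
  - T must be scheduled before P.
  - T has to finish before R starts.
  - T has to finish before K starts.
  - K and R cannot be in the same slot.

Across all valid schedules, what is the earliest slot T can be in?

Precedence pushes T to at least 2; downstream work caps T at 4.
T at 2 is achievable: P -> 3, R -> 4, L -> 1, K -> 3, T -> 2.

2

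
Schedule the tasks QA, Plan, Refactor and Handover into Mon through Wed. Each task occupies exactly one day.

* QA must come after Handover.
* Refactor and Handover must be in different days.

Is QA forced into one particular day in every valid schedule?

No

QA can be Tue (e.g. Handover -> Mon, Plan -> Mon, QA -> Tue, Refactor -> Tue) or Wed (e.g. Refactor in Tue, QA in Wed, Handover in Mon, Plan in Mon).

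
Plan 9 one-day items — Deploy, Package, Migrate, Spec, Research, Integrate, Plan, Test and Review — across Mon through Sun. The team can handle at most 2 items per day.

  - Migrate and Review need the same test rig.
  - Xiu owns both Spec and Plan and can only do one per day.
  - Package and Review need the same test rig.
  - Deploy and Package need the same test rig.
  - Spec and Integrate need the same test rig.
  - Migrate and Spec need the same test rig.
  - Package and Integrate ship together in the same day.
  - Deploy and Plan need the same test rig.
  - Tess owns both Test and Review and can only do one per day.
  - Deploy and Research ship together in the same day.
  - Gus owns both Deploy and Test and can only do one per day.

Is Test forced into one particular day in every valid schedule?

No

Test can be Mon (e.g. Integrate in Wed, Plan in Fri, Spec in Thu, Review in Thu, Research in Tue, Package in Wed, Migrate in Mon, Deploy in Tue, Test in Mon) or Tue (e.g. Research=Mon, Deploy=Mon, Package=Wed, Integrate=Wed, Test=Tue, Review=Thu, Plan=Fri, Spec=Thu, Migrate=Tue).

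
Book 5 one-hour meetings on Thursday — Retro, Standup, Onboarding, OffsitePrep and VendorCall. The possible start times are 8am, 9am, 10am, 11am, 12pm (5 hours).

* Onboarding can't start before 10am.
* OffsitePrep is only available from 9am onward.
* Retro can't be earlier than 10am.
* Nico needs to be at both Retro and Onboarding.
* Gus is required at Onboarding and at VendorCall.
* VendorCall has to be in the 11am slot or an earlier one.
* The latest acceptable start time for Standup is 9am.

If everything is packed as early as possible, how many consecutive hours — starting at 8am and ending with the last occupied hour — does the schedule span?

4 hours

Retro can't be placed before 10am — that is hour 3 counting from 8am — so the schedule must run through at least 3 hours.
Could 3 hours be enough, i.e. nothing placed later than 10am? No: Retro's window within 3 hours is {10am}; Onboarding's window within 3 hours is {10am}; Onboarding can't share with Retro (10am) → nothing is left.
So 3 hours is not enough.
4 works (last occupied hour: 11am): for example Retro=10am; Onboarding=11am; VendorCall=8am; Standup=8am; OffsitePrep=9am.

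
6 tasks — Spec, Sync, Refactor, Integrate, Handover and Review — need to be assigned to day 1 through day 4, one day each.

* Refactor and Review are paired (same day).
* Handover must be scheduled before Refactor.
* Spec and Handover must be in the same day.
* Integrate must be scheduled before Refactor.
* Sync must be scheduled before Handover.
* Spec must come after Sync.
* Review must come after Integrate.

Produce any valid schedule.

Review -> day 3, Spec -> day 2, Refactor -> day 3, Handover -> day 2, Integrate -> day 1, Sync -> day 1

Checking: Integrate(day 1) before Refactor(day 3); Integrate(day 1) before Review(day 3); Sync(day 1) before Handover(day 2); Sync(day 1) before Spec(day 2); Handover(day 2) before Refactor(day 3); Refactor = Review = day 3; Spec = Handover = day 2.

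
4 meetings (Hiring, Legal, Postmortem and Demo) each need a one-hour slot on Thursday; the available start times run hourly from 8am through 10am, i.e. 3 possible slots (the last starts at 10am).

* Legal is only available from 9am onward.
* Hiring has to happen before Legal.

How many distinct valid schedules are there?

Splitting on Hiring: it can be 8am (18), 9am (9). Listing each branch's schedules as (Legal, Postmortem, Demo):
Hiring=8am: (9am,8am,8am) (9am,8am,9am) (9am,8am,10am) (9am,9am,8am) (9am,9am,9am) (9am,9am,10am) (9am,10am,8am) (9am,10am,9am) (9am,10am,10am) (10am,8am,8am) (10am,8am,9am) (10am,8am,10am) (10am,9am,8am) (10am,9am,9am) (10am,9am,10am) (10am,10am,8am) (10am,10am,9am) (10am,10am,10am) — 18.
Hiring=9am: (10am,8am,8am) (10am,8am,9am) (10am,8am,10am) (10am,9am,8am) (10am,9am,9am) (10am,9am,10am) (10am,10am,8am) (10am,10am,9am) (10am,10am,10am) — 9.
Summing: 18 + 9 = 27.

27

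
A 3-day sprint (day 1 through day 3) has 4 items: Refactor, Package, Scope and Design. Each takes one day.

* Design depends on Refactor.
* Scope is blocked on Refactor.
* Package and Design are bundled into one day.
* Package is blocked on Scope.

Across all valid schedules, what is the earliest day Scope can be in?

day 2

Precedence pushes Scope to at least day 2; downstream work caps Scope at day 2.
Scope at day 2 is achievable: Design in day 3; Refactor in day 1; Scope in day 2; Package in day 3.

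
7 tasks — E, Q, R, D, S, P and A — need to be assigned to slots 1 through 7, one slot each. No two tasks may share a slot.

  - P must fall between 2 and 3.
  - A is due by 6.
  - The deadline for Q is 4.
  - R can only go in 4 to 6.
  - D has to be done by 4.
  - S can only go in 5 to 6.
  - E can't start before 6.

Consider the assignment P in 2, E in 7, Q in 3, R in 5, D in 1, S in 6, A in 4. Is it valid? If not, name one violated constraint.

Yes, all constraints hold

R can only go in 4 to 6 — holds.
E can't start before 6 — holds.
A is due by 6 — holds.
P must fall between 2 and 3 — holds.
D has to be done by 4 — holds.
S can only go in 5 to 6 — holds.
The deadline for Q is 4 — holds.
No two tasks may share a slot — holds.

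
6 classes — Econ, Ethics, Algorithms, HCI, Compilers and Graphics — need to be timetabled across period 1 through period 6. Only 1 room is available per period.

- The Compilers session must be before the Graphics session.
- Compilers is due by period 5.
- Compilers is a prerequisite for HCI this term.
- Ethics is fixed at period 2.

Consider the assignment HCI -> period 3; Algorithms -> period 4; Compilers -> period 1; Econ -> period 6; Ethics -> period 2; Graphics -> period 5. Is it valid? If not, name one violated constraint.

Only 1 room is available per period — holds.
Compilers is due by period 5 — holds.
Ethics is fixed at period 2 — holds.
Compilers is a prerequisite for HCI this term — holds.
The Compilers session must be before the Graphics session — holds.

Yes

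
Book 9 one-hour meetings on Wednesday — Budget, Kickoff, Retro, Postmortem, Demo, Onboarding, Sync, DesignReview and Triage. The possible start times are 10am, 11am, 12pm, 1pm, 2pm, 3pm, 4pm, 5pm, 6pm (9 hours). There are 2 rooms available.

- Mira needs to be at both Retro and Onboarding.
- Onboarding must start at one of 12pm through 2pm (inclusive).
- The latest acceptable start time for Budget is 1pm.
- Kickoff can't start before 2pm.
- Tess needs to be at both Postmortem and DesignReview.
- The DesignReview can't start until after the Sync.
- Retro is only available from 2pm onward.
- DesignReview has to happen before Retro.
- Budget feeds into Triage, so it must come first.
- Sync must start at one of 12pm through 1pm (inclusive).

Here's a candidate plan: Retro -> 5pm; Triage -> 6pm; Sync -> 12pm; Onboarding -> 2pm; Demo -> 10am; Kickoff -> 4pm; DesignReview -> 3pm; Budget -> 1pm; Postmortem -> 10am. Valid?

Tess needs to be at both Postmortem and DesignReview — holds.
The latest acceptable start time for Budget is 1pm — holds.
Kickoff can't start before 2pm — holds.
Mira needs to be at both Retro and Onboarding — holds.
Onboarding must start at one of 12pm through 2pm (inclusive) — holds.
Sync must start at one of 12pm through 1pm (inclusive) — holds.
There are 2 rooms available — holds.
The DesignReview can't start until after the Sync — holds.
Budget feeds into Triage, so it must come first — holds.
Retro is only available from 2pm onward — holds.
DesignReview has to happen before Retro — holds.

Valid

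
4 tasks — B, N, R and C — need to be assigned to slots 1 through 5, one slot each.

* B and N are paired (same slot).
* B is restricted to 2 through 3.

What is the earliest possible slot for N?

N must be in the same slot as B, which can't be before 2, so N is at least 2; N must be in the same slot as B, which can't be after 3, so N is at most 3.
N at 2 is achievable: N -> 2; R -> 1; C -> 1; B -> 2.

2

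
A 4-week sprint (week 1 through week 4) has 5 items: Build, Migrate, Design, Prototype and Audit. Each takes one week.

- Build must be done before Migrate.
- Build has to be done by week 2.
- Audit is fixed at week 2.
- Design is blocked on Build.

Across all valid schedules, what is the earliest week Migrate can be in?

week 2

Precedence pushes Migrate to at least week 2.
Migrate at week 2 is achievable: Build=week 1; Migrate=week 2; Audit=week 2; Design=week 2; Prototype=week 1.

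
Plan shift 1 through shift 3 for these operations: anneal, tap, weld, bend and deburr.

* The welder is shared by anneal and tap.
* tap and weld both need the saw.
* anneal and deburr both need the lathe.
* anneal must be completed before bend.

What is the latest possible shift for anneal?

Downstream work caps anneal at shift 2.
anneal at shift 2 is achievable: anneal=shift 2, weld=shift 2, bend=shift 3, tap=shift 1, deburr=shift 1.

shift 2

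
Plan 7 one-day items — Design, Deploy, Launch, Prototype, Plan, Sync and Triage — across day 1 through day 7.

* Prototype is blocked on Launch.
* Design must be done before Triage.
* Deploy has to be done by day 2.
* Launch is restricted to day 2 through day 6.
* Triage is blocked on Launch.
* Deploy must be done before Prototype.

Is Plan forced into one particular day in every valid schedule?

Plan can be day 1 (e.g. Deploy -> day 1, Design -> day 1, Launch -> day 2, Triage -> day 3, Sync -> day 1, Prototype -> day 3, Plan -> day 1) or day 2 (e.g. Launch -> day 2, Prototype -> day 3, Plan -> day 2, Deploy -> day 1, Sync -> day 1, Design -> day 1, Triage -> day 3).

No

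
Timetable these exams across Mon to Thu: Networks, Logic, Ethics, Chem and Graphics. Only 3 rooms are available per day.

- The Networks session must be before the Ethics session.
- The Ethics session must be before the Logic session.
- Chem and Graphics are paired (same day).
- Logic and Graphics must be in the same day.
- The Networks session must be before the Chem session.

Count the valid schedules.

4

Enumerating: Logic=Wed; Ethics=Tue; Chem=Wed; Graphics=Wed; Networks=Mon | Chem in Thu; Networks in Mon; Graphics in Thu; Ethics in Tue; Logic in Thu | Logic in Thu; Networks in Mon; Graphics in Thu; Chem in Thu; Ethics in Wed | Logic -> Thu, Graphics -> Thu, Chem -> Thu, Ethics -> Wed, Networks -> Tue.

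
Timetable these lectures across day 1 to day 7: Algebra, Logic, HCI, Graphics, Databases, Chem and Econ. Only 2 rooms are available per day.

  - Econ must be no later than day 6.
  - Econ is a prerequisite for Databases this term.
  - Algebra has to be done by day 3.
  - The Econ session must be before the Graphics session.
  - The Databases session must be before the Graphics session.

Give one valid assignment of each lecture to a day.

Logic in day 2; Databases in day 2; Graphics in day 3; HCI in day 3; Econ in day 1; Algebra in day 1; Chem in day 4

Checking: Databases(day 2) before Graphics(day 3); Econ(day 1) before Graphics(day 3); Econ(day 1) before Databases(day 2); Econ=day 1 in [day 1,day 6]; Algebra=day 1 in [day 1,day 3]; max 2 per day (cap 2).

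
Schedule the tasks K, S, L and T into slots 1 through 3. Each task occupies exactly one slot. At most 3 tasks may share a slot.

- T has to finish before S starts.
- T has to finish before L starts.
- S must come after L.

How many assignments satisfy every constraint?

Enumerating: S -> 3; K -> 1; T -> 1; L -> 2 | K in 2; L in 2; T in 1; S in 3 | S in 3, T in 1, K in 3, L in 2.

3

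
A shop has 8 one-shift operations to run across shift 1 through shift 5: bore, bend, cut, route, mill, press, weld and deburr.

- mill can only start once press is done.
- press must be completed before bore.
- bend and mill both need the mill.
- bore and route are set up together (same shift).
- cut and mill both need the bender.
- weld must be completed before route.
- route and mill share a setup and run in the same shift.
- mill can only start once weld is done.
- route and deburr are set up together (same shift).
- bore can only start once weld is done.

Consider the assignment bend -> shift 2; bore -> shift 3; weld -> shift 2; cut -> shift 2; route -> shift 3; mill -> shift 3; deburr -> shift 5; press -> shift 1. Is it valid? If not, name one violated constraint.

bore and route are set up together (same shift) — holds.
bore can only start once weld is done — holds.
bend and mill both need the mill — holds.
route and mill share a setup and run in the same shift — holds.
mill can only start once press is done — holds.
cut and mill both need the bender — holds.
weld must be completed before route — holds.
press must be completed before bore — holds.
mill can only start once weld is done — holds.
route and deburr are set up together (same shift) — violated.

No. route and deburr are set up together (same shift) is not satisfied.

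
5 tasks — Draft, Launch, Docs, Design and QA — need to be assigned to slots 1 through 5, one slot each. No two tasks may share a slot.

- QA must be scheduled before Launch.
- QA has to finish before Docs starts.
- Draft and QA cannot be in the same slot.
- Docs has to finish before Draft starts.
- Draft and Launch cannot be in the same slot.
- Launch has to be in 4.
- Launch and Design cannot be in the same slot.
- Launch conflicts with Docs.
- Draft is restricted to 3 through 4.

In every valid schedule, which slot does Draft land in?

Draft's window is 3–4.
Launch is fixed at 4, and Draft can't share a slot with Launch.
So Draft must be 3.

3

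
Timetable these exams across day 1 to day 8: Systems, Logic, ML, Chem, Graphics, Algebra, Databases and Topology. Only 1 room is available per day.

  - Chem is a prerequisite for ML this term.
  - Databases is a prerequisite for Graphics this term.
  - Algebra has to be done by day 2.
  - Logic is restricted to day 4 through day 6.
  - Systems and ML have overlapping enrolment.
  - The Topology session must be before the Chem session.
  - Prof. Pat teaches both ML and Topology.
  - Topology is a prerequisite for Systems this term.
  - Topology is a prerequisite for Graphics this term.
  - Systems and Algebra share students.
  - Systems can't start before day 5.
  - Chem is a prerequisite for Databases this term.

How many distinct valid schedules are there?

60

Splitting on Systems: it can be day 5 (12), day 6 (12), day 7 (18), day 8 (18). Listing each branch's schedules as (Logic, ML, Chem, Graphics, Algebra, Databases, Topology) by day number:
Systems=day 5: (4,6,3,8,1,7,2) (4,6,3,8,2,7,1) (4,7,3,8,1,6,2) (4,7,3,8,2,6,1) (4,8,3,7,1,6,2) (4,8,3,7,2,6,1) (6,4,3,8,1,7,2) (6,4,3,8,2,7,1) (6,7,3,8,1,4,2) (6,7,3,8,2,4,1) (6,8,3,7,1,4,2) (6,8,3,7,2,4,1) — 12.
Systems=day 6: (4,5,3,8,1,7,2) (4,5,3,8,2,7,1) (4,7,3,8,1,5,2) (4,7,3,8,2,5,1) (4,8,3,7,1,5,2) (4,8,3,7,2,5,1) (5,4,3,8,1,7,2) (5,4,3,8,2,7,1) (5,7,3,8,1,4,2) (5,7,3,8,2,4,1) (5,8,3,7,1,4,2) (5,8,3,7,2,4,1) — 12.
Systems=day 7: (4,5,3,8,1,6,2) (4,5,3,8,2,6,1) (4,6,3,8,1,5,2) (4,6,3,8,2,5,1) (4,8,3,6,1,5,2) (4,8,3,6,2,5,1) (5,4,3,8,1,6,2) (5,4,3,8,2,6,1) (5,6,3,8,1,4,2) (5,6,3,8,2,4,1) (5,8,3,6,1,4,2) (5,8,3,6,2,4,1) (6,4,3,8,1,5,2) (6,4,3,8,2,5,1) (6,5,3,8,1,4,2) (6,5,3,8,2,4,1) (6,8,3,5,1,4,2) (6,8,3,5,2,4,1) — 18.
Systems=day 8: (4,5,3,7,1,6,2) (4,5,3,7,2,6,1) (4,6,3,7,1,5,2) (4,6,3,7,2,5,1) (4,7,3,6,1,5,2) (4,7,3,6,2,5,1) (5,4,3,7,1,6,2) (5,4,3,7,2,6,1) (5,6,3,7,1,4,2) (5,6,3,7,2,4,1) (5,7,3,6,1,4,2) (5,7,3,6,2,4,1) (6,4,3,7,1,5,2) (6,4,3,7,2,5,1) (6,5,3,7,1,4,2) (6,5,3,7,2,4,1) (6,7,3,5,1,4,2) (6,7,3,5,2,4,1) — 18.
Summing: 12 + 12 + 18 + 18 = 60.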